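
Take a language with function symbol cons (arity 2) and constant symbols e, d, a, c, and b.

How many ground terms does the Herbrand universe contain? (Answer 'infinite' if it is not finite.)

The signature has at least one function symbol (cons, arity 2) and at least one constant (e).
Iterating cons gives infinitely many distinct ground terms: e, cons(e, e), cons(cons(e, e), cons(e, e)), ...
So the Herbrand universe is infinite.

infinite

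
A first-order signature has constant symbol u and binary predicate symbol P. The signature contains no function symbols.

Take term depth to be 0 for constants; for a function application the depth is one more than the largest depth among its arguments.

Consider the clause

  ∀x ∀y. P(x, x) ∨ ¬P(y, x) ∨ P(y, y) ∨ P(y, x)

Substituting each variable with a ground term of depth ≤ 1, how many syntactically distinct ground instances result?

Ground terms of depth ≤ 1:
  With no function symbols every ground term is a constant, so there is exactly 1 ground term at every depth bound.
  N_0 = 1
  N_1 = 1
So there is exactly 1 ground term available for substitution.
The clause has 2 distinct variables (x, y), each appearing in the body. In the free term algebra distinct substitutions yield syntactically distinct ground instances.
Number of ground instances = 1^2 = 1.

1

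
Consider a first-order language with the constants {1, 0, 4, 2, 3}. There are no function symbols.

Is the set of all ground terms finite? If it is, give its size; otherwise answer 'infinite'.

5

There are no function symbols, so every ground term is one of the 5 constants.
The Herbrand universe is {1, 0, 4, 2, 3}, which is finite with 5 elements.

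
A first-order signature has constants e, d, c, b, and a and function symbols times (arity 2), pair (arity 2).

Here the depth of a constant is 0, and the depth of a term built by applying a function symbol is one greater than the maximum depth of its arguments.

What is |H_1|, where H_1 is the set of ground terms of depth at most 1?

55

Count level by level. With function symbols times/2, pair/2, the terms of depth ≤ k are the 5 constants together with each function applied to depth-≤(k−1) tuples, so N_k = 5 + N_{k-1}^2 + N_{k-1}^2.
N_0 = 5
N_1 = 5 + 5^2 + 5^2 = 55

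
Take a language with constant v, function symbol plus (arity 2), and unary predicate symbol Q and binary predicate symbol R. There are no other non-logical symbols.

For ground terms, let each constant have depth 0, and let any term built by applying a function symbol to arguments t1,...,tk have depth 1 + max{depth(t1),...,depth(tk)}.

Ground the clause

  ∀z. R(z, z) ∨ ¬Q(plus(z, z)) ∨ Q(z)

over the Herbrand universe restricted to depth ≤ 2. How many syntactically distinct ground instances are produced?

5

Ground terms of depth ≤ 2:
  Write N_k for the number of ground terms of depth ≤ k. A term of depth ≤ k is either a constant or a function symbol applied to arguments of depth ≤ k−1, so N_k = 1 + N_{k-1}^2.
  N_0 = 1
  N_1 = 1 + 1^2 = 2
  N_2 = 1 + 2^2 = 5
  Explicitly: v, plus(v, v), plus(v, plus(v, v)), plus(plus(v, v), v), plus(plus(v, v), plus(v, v)).
So there are 5 ground terms available for substitution.
There is 1 variable to instantiate (z),  occurring in at least one literal, so different choices give different ground instances.
Number of ground instances = 5.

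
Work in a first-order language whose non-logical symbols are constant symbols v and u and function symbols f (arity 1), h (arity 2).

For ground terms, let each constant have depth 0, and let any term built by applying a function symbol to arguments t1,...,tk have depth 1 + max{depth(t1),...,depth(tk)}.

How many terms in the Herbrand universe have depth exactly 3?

Write N_k for the number of ground terms of depth ≤ k. A term of depth ≤ k is either a constant or a function symbol applied to arguments of depth ≤ k−1, so N_k = 2 + N_{k-1} + N_{k-1}^2.
N_0 = 2
N_1 = 2 + 2 + 2^2 = 8
N_2 = 2 + 8 + 8^2 = 74
N_3 = 2 + 74 + 74^2 = 5552
Terms of depth exactly 3: N_3 − N_2 = 5552 − 74 = 5478.

5478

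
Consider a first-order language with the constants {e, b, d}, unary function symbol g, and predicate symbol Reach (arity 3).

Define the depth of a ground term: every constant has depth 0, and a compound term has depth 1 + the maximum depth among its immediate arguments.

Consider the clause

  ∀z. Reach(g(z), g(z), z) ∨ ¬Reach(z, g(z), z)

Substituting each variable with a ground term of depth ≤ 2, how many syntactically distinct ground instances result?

Ground terms of depth ≤ 2:
  Count level by level. With function symbols g/1, the terms of depth ≤ k are the 3 constants together with each function applied to depth-≤(k−1) tuples, so N_k = 3 + N_{k-1}.
  N_0 = 3
  N_1 = 3 + 3 = 6
  N_2 = 3 + 6 = 9
So there are 9 ground terms available for substitution.
The clause has 1 distinct variable (z), which appears in the body. In the free term algebra distinct substitutions yield syntactically distinct ground instances.
Number of ground instances = 9.

9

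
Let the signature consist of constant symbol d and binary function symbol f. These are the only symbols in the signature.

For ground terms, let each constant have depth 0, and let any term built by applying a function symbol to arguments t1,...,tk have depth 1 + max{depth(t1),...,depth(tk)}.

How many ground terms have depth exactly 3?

If N_k denotes the number of depth-≤k ground terms, the 1 constant gives N_0 = 1, and each function symbol of arity r contributes N_{k-1}^r new terms at level k: N_k = 1 + N_{k-1}^2.
N_0 = 1
N_1 = 1 + 1^2 = 2
N_2 = 1 + 2^2 = 5
N_3 = 1 + 5^2 = 26
Terms of depth exactly 3: N_3 − N_2 = 26 − 5 = 21.

21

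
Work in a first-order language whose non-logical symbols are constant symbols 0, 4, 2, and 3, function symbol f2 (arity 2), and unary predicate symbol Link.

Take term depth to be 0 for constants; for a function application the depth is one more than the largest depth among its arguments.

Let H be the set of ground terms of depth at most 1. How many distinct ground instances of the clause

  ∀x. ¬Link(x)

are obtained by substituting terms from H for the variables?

Ground terms of depth ≤ 1:
  Count level by level. With function symbols f2/2, the terms of depth ≤ k are the 4 constants together with each function applied to depth-≤(k−1) tuples, so N_k = 4 + N_{k-1}^2.
  N_0 = 4
  N_1 = 4 + 4^2 = 20
So there are 20 ground terms available for substitution.
The clause has 1 distinct variable (x), which appears in the body. In the free term algebra distinct substitutions yield syntactically distinct ground instances.
Number of ground instances = 20.

20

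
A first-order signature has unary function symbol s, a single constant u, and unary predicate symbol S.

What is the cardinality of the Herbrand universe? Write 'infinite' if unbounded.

The signature has at least one function symbol (s, arity 1) and at least one constant (u).
Iterating s gives infinitely many distinct ground terms: u, s(u), s(s(u)), ...
So the Herbrand universe is infinite.

infinite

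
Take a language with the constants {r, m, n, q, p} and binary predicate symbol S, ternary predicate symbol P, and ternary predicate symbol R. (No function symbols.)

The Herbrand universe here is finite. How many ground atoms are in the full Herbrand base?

275

With no function symbols, the Herbrand universe is just the 5 constants.
Ground atoms per predicate: S: 5^2 = 25, P: 5^3 = 125, R: 5^3 = 125.
Herbrand base size = 25 + 125 + 125 = 275.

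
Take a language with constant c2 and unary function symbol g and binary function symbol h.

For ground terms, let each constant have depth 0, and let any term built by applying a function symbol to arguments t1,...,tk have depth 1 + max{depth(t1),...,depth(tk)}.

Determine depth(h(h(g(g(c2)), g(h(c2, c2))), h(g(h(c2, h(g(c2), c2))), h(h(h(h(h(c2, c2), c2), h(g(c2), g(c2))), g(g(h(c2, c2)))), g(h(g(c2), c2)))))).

7

depth(g(c2)) = 1 + depth(c2) = 1 + 0 = 1
depth(g(g(c2))) = 1 + depth(g(c2)) = 1 + 1 = 2
depth(h(c2, c2)) = 1 + max(0, 0) = 1
depth(g(h(c2, c2))) = 1 + depth(h(c2, c2)) = 1 + 1 = 2
depth(h(g(g(c2)), g(h(c2, c2)))) = 1 + max(2, 2) = 3
depth(h(g(c2), c2)) = 1 + max(1, 0) = 2
depth(h(c2, h(g(c2), c2))) = 1 + max(0, 2) = 3
depth(g(h(c2, h(g(c2), c2)))) = 1 + depth(h(c2, h(g(c2), c2))) = 1 + 3 = 4
depth(h(h(c2, c2), c2)) = 1 + max(1, 0) = 2
depth(h(g(c2), g(c2))) = 1 + max(1, 1) = 2
depth(h(h(h(c2, c2), c2), h(g(c2), g(c2)))) = 1 + max(2, 2) = 3
depth(g(g(h(c2, c2)))) = 1 + depth(g(h(c2, c2))) = 1 + 2 = 3
depth(h(h(h(h(c2, c2), c2), h(g(c2), g(c2))), g(g(h(c2, c2))))) = 1 + max(3, 3) = 4
depth(g(h(g(c2), c2))) = 1 + depth(h(g(c2), c2)) = 1 + 2 = 3
depth(h(h(h(h(h(c2, c2), c2), h(g(c2), g(c2))), g(g(h(c2, c2)))), g(h(g(c2), c2)))) = 1 + max(4, 3) = 5
depth(h(g(h(c2, h(g(c2), c2))), h(h(h(h(h(c2, c2), c2), h(g(c2), g(c2))), g(g(h(c2, c2)))), g(h(g(c2), c2))))) = 1 + max(4, 5) = 6
depth(h(h(g(g(c2)), g(h(c2, c2))), h(g(h(c2, h(g(c2), c2))), h(h(h(h(h(c2, c2), c2), h(g(c2), g(c2))), g(g(h(c2, c2)))), g(h(g(c2), c2)))))) = 1 + max(3, 6) = 7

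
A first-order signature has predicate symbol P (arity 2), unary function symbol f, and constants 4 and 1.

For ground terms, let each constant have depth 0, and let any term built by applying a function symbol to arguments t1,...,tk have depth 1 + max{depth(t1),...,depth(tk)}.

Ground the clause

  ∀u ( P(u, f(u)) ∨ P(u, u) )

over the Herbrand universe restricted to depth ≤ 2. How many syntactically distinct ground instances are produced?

Ground terms of depth ≤ 2:
  Let N_k count ground terms of depth at most k. Each non-constant term of depth ≤ k is some function symbol applied to depth-≤(k−1) arguments, giving N_k = 2 + N_{k-1}.
  N_0 = 2
  N_1 = 2 + 2 = 4
  N_2 = 2 + 4 = 6
  Explicitly: 4, 1, f(4), f(1), f(f(4)), f(f(1)).
So there are 6 ground terms available for substitution.
The variable u ranges independently over the available ground terms, and distinct assignments produce distinct instances.
Number of ground instances = 6.

6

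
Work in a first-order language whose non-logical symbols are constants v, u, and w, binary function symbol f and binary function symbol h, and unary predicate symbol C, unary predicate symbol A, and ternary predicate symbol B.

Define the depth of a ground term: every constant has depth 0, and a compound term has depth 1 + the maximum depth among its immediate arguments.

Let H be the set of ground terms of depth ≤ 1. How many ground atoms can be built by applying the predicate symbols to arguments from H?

First count ground terms of depth ≤ 1.
Let N_k = |{terms of depth ≤ k}|. Then N_0 = 3 and N_k = 3 + N_{k-1}^2 + N_{k-1}^2 for k ≥ 1 (one summand per function symbol, arity giving the exponent).
N_0 = 3
N_1 = 3 + 3^2 + 3^2 = 21
So |H| = 21.
For each predicate symbol, the number of ground atoms is |H| raised to its arity; summing:
  C: 21;  A: 21;  B: 21^3 = 9261
Total ground atoms: 21 + 21 + 9261 = 9303.

9303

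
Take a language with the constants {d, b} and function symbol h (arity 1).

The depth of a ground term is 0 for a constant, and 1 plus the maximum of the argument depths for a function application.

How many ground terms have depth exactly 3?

Let N_k count ground terms of depth at most k. Each non-constant term of depth ≤ k is some function symbol applied to depth-≤(k−1) arguments, giving N_k = 2 + N_{k-1}.
N_0 = 2
N_1 = 2 + 2 = 4
N_2 = 2 + 4 = 6
N_3 = 2 + 6 = 8
Terms of depth exactly 3: N_3 − N_2 = 8 − 6 = 2.

2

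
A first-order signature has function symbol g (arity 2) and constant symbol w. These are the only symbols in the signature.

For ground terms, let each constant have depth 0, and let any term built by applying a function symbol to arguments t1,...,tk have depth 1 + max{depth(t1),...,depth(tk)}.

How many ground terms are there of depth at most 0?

1

Write N_k for the number of ground terms of depth ≤ k. A term of depth ≤ k is either a constant or a function symbol applied to arguments of depth ≤ k−1, so N_k = 1 + N_{k-1}^2.
N_0 = 1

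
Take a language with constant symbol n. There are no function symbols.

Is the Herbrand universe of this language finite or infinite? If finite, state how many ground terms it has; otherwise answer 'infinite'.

There are no function symbols, so the only ground term is the single constant.
The Herbrand universe is {n}, finite with 1 element.

1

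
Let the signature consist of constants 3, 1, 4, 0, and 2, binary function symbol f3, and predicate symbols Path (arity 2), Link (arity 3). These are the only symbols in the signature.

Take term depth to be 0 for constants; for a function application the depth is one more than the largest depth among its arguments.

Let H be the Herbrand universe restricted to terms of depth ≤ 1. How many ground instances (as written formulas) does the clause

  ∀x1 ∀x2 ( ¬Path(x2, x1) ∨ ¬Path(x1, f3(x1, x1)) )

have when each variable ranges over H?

Ground terms of depth ≤ 1:
  Count level by level. With function symbols f3/2, the terms of depth ≤ k are the 5 constants together with each function applied to depth-≤(k−1) tuples, so N_k = 5 + N_{k-1}^2.
  N_0 = 5
  N_1 = 5 + 5^2 = 30
So there are 30 ground terms available for substitution.
There are 2 variables to instantiate (x1, x2), each occurring in at least one literal, so different choices give different ground instances.
Number of ground instances = 30^2 = 900.

900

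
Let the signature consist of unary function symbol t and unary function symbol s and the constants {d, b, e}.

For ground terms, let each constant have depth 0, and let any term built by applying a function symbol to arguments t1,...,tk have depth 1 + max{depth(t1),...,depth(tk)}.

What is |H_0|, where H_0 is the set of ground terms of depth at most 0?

Let N_k = |{terms of depth ≤ k}|. Then N_0 = 3 and N_k = 3 + N_{k-1} + N_{k-1} for k ≥ 1 (one summand per function symbol, arity giving the exponent).
N_0 = 3

3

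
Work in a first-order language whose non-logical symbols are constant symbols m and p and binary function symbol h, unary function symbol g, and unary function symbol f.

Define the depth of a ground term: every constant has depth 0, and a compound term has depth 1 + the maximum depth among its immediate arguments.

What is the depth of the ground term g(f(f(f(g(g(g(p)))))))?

7

depth(g(p)) = 1 + depth(p) = 1 + 0 = 1
depth(g(g(p))) = 1 + depth(g(p)) = 1 + 1 = 2
depth(g(g(g(p)))) = 1 + depth(g(g(p))) = 1 + 2 = 3
depth(f(g(g(g(p))))) = 1 + depth(g(g(g(p)))) = 1 + 3 = 4
depth(f(f(g(g(g(p)))))) = 1 + depth(f(g(g(g(p))))) = 1 + 4 = 5
depth(f(f(f(g(g(g(p))))))) = 1 + depth(f(f(g(g(g(p)))))) = 1 + 5 = 6
depth(g(f(f(f(g(g(g(p)))))))) = 1 + depth(f(f(f(g(g(g(p))))))) = 1 + 6 = 7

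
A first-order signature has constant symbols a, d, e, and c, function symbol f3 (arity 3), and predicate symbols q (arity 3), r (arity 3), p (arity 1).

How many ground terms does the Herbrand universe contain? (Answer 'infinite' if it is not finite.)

infinite

The signature has at least one function symbol (f3, arity 3) and at least one constant (a).
Iterating f3 gives infinitely many distinct ground terms: a, f3(a, a, a), f3(f3(a, a, a), f3(a, a, a), f3(a, a, a)), ...
So the Herbrand universe is infinite.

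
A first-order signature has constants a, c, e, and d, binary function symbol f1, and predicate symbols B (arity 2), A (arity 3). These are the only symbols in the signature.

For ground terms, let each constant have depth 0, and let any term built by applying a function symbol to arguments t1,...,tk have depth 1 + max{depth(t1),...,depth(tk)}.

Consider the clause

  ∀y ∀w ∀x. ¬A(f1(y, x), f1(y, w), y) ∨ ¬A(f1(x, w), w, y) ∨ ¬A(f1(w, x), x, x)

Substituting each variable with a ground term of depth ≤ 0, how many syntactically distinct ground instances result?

64

Ground terms of depth ≤ 0:
  Let N_k = |{terms of depth ≤ k}|. Then N_0 = 4 and N_k = 4 + N_{k-1}^2 for k ≥ 1 (one summand per function symbol, arity giving the exponent).
  N_0 = 4
So there are 4 ground terms available for substitution.
The body mentions every one of the 3 quantified variables; since ground terms form a free algebra, no two substitutions collapse to the same formula.
Number of ground instances = 4^3 = 64.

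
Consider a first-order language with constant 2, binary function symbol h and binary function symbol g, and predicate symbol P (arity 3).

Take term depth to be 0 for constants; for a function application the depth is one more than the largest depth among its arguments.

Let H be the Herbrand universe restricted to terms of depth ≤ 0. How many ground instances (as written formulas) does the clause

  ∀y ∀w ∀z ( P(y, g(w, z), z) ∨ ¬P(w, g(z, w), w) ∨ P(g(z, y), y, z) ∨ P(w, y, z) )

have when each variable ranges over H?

Ground terms of depth ≤ 0:
  Let N_k count ground terms of depth at most k. Each non-constant term of depth ≤ k is some function symbol applied to depth-≤(k−1) arguments, giving N_k = 1 + N_{k-1}^2 + N_{k-1}^2.
  N_0 = 1
So there is exactly 1 ground term available for substitution.
Each of y, w, z ranges independently over the available ground terms, and distinct assignments produce distinct instances.
Number of ground instances = 1^3 = 1.

1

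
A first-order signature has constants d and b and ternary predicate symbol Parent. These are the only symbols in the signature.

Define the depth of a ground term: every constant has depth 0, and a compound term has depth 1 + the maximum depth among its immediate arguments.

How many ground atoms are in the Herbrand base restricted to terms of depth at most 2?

First count ground terms of depth ≤ 2.
With no function symbols every ground term is a constant, so there are exactly 2 ground terms at every depth bound.
N_0 = 2
N_1 = 2
N_2 = 2
So |H| = 2.
For each predicate symbol, the number of ground atoms is |H| raised to its arity; summing:
  Parent: 2^3 = 8
Total ground atoms: 8.

8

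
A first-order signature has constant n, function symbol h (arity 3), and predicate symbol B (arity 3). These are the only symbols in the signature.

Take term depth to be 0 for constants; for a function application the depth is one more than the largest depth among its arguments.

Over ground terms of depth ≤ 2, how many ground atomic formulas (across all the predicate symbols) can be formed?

First count ground terms of depth ≤ 2.
Write N_k for the number of ground terms of depth ≤ k. A term of depth ≤ k is either a constant or a function symbol applied to arguments of depth ≤ k−1, so N_k = 1 + N_{k-1}^3.
N_0 = 1
N_1 = 1 + 1^3 = 2
N_2 = 1 + 2^3 = 9
So |H| = 9.
Ground atoms are formed by filling each argument slot of a predicate with a term from H, so an r-ary predicate gives |H|^r atoms:
  B: 9^3 = 729
Total ground atoms: 729.

729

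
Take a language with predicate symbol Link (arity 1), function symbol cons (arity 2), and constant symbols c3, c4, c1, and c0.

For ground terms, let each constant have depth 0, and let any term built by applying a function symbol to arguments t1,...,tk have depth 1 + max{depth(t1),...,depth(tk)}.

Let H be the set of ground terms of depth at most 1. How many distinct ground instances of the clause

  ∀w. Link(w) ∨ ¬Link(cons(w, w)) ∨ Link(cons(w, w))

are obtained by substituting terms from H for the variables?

20

Ground terms of depth ≤ 1:
  Write N_k for the number of ground terms of depth ≤ k. A term of depth ≤ k is either a constant or a function symbol applied to arguments of depth ≤ k−1, so N_k = 4 + N_{k-1}^2.
  N_0 = 4
  N_1 = 4 + 4^2 = 20
So there are 20 ground terms available for substitution.
The variable w ranges independently over the available ground terms, and distinct assignments produce distinct instances.
Number of ground instances = 20.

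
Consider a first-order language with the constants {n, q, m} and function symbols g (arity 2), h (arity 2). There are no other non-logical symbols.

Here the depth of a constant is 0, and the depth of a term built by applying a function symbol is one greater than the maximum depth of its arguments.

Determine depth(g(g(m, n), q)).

depth(g(m, n)) = 1 + max(0, 0) = 1
depth(g(g(m, n), q)) = 1 + max(1, 0) = 2

2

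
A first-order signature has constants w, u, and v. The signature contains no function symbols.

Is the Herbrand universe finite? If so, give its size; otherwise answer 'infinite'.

There are no function symbols, so every ground term is one of the 3 constants.
The Herbrand universe is {w, u, v}, which is finite with 3 elements.

3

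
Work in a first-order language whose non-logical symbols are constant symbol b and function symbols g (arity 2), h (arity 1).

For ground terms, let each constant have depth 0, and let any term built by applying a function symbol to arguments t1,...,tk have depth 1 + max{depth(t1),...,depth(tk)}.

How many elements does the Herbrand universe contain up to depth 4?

Let N_k count ground terms of depth at most k. Each non-constant term of depth ≤ k is some function symbol applied to depth-≤(k−1) arguments, giving N_k = 1 + N_{k-1}^2 + N_{k-1}.
N_0 = 1
N_1 = 1 + 1^2 + 1 = 3
N_2 = 1 + 3^2 + 3 = 13
N_3 = 1 + 13^2 + 13 = 183
N_4 = 1 + 183^2 + 183 = 33673

33673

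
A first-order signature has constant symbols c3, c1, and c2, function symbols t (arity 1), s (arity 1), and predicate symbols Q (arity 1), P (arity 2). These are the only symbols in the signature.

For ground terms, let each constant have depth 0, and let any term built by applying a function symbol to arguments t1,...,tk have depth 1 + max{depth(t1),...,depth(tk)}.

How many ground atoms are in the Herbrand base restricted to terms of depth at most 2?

First count ground terms of depth ≤ 2.
Let N_k count ground terms of depth at most k. Each non-constant term of depth ≤ k is some function symbol applied to depth-≤(k−1) arguments, giving N_k = 3 + N_{k-1} + N_{k-1}.
N_0 = 3
N_1 = 3 + 3 + 3 = 9
N_2 = 3 + 9 + 9 = 21
So |H| = 21.
Ground atoms are formed by filling each argument slot of a predicate with a term from H, so an r-ary predicate gives |H|^r atoms:
  Q: 21;  P: 21^2 = 441
Total ground atoms: 21 + 441 = 462.

462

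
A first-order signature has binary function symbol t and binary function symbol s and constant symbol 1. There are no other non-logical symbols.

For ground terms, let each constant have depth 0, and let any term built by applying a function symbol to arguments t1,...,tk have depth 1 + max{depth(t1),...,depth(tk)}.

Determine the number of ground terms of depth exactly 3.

704

If N_k denotes the number of depth-≤k ground terms, the 1 constant gives N_0 = 1, and each function symbol of arity r contributes N_{k-1}^r new terms at level k: N_k = 1 + N_{k-1}^2 + N_{k-1}^2.
N_0 = 1
N_1 = 1 + 1^2 + 1^2 = 3
N_2 = 1 + 3^2 + 3^2 = 19
N_3 = 1 + 19^2 + 19^2 = 723
Terms of depth exactly 3: N_3 − N_2 = 723 − 19 = 704.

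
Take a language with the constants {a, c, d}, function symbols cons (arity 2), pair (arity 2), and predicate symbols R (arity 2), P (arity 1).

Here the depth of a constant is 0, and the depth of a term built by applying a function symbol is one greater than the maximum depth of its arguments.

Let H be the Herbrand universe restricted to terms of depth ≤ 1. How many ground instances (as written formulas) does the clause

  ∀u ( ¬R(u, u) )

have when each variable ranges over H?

21

Ground terms of depth ≤ 1:
  Let N_k = |{terms of depth ≤ k}|. Then N_0 = 3 and N_k = 3 + N_{k-1}^2 + N_{k-1}^2 for k ≥ 1 (one summand per function symbol, arity giving the exponent).
  N_0 = 3
  N_1 = 3 + 3^2 + 3^2 = 21
So there are 21 ground terms available for substitution.
The clause has 1 distinct variable (u), which appears in the body. In the free term algebra distinct substitutions yield syntactically distinct ground instances.
Number of ground instances = 21.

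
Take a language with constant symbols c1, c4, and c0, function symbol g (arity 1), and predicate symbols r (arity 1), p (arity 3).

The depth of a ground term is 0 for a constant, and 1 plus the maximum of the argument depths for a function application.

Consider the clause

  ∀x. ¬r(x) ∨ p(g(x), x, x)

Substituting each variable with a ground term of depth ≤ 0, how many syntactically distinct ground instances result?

3

Ground terms of depth ≤ 0:
  Let N_k count ground terms of depth at most k. Each non-constant term of depth ≤ k is some function symbol applied to depth-≤(k−1) arguments, giving N_k = 3 + N_{k-1}.
  N_0 = 3
So there are 3 ground terms available for substitution.
The clause has 1 distinct variable (x), which appears in the body. In the free term algebra distinct substitutions yield syntactically distinct ground instances.
Number of ground instances = 3.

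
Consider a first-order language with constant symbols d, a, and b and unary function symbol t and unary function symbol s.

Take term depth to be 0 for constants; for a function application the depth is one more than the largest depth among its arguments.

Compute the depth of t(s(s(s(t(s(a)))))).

depth(s(a)) = 1 + depth(a) = 1 + 0 = 1
depth(t(s(a))) = 1 + depth(s(a)) = 1 + 1 = 2
depth(s(t(s(a)))) = 1 + depth(t(s(a))) = 1 + 2 = 3
depth(s(s(t(s(a))))) = 1 + depth(s(t(s(a)))) = 1 + 3 = 4
depth(s(s(s(t(s(a)))))) = 1 + depth(s(s(t(s(a))))) = 1 + 4 = 5
depth(t(s(s(s(t(s(a))))))) = 1 + depth(s(s(s(t(s(a)))))) = 1 + 5 = 6

6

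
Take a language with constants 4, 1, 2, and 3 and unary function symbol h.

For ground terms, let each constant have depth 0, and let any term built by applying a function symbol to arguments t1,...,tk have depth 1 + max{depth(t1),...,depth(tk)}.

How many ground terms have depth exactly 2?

4

Let N_k count ground terms of depth at most k. Each non-constant term of depth ≤ k is some function symbol applied to depth-≤(k−1) arguments, giving N_k = 4 + N_{k-1}.
N_0 = 4
N_1 = 4 + 4 = 8
N_2 = 4 + 8 = 12
Terms of depth exactly 2: N_2 − N_1 = 12 − 8 = 4.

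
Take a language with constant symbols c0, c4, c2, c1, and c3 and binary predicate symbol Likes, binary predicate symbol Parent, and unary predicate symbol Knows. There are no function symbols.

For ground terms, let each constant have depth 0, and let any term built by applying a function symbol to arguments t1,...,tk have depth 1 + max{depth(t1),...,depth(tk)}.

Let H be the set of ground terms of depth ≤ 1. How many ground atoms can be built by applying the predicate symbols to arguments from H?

55

First count ground terms of depth ≤ 1.
With no function symbols every ground term is a constant, so there are exactly 5 ground terms at every depth bound.
N_0 = 5
N_1 = 5
Explicitly: c0, c4, c2, c1, c3.
So |H| = 5.
A ground atom is a predicate applied to a tuple of terms from H, so the count is the sum over predicates of |H|^arity:
  Likes: 5^2 = 25;  Parent: 5^2 = 25;  Knows: 5
Total ground atoms: 25 + 25 + 5 = 55.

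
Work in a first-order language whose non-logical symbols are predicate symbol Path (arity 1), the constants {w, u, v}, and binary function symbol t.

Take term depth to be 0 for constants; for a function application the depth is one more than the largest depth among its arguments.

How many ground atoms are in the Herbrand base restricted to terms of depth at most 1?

12

First count ground terms of depth ≤ 1.
Count level by level. With function symbols t/2, the terms of depth ≤ k are the 3 constants together with each function applied to depth-≤(k−1) tuples, so N_k = 3 + N_{k-1}^2.
N_0 = 3
N_1 = 3 + 3^2 = 12
Explicitly: w, u, v, t(w, w), t(w, u), t(w, v), t(u, w), t(u, u), t(u, v), t(v, w), t(v, u), t(v, v).
So |H| = 12.
A ground atom is a predicate applied to a tuple of terms from H, so the count is the sum over predicates of |H|^arity:
  Path: 12
Total ground atoms: 12.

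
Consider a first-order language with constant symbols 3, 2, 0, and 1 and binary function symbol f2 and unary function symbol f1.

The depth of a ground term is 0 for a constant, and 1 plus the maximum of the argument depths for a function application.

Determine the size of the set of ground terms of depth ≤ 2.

604

Count level by level. With function symbols f2/2, f1/1, the terms of depth ≤ k are the 4 constants together with each function applied to depth-≤(k−1) tuples, so N_k = 4 + N_{k-1}^2 + N_{k-1}.
N_0 = 4
N_1 = 4 + 4^2 + 4 = 24
N_2 = 4 + 24^2 + 24 = 604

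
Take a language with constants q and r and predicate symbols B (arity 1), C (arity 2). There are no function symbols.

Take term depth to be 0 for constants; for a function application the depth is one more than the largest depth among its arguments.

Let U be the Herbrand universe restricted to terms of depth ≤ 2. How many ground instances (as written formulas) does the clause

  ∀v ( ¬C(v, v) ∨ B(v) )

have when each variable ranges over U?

Ground terms of depth ≤ 2:
  With no function symbols every ground term is a constant, so there are exactly 2 ground terms at every depth bound.
  N_0 = 2
  N_1 = 2
  N_2 = 2
  Explicitly: q, r.
So there are 2 ground terms available for substitution.
The clause has 1 distinct variable (v), which appears in the body. In the free term algebra distinct substitutions yield syntactically distinct ground instances.
Number of ground instances = 2.

2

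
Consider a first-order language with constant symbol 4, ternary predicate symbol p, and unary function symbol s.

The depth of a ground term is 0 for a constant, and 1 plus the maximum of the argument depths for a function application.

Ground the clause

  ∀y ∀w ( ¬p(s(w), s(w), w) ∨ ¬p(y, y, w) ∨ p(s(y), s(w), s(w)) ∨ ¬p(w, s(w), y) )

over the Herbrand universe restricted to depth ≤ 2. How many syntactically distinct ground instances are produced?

Ground terms of depth ≤ 2:
  Count level by level. With function symbols s/1, the terms of depth ≤ k are the 1 constant together with each function applied to depth-≤(k−1) tuples, so N_k = 1 + N_{k-1}.
  N_0 = 1
  N_1 = 1 + 1 = 2
  N_2 = 1 + 2 = 3
  Explicitly: 4, s(4), s(s(4)).
So there are 3 ground terms available for substitution.
The clause has 2 distinct variables (y, w), each appearing in the body. In the free term algebra distinct substitutions yield syntactically distinct ground instances.
Number of ground instances = 3^2 = 9.

9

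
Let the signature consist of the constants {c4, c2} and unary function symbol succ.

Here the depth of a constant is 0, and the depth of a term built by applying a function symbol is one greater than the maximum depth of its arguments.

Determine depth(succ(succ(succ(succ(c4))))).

depth(succ(c4)) = 1 + depth(c4) = 1 + 0 = 1
depth(succ(succ(c4))) = 1 + depth(succ(c4)) = 1 + 1 = 2
depth(succ(succ(succ(c4)))) = 1 + depth(succ(succ(c4))) = 1 + 2 = 3
depth(succ(succ(succ(succ(c4))))) = 1 + depth(succ(succ(succ(c4)))) = 1 + 3 = 4

4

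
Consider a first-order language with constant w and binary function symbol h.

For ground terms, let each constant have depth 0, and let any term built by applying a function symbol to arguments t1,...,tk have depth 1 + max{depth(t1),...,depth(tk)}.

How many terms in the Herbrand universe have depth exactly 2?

Count level by level. With function symbols h/2, the terms of depth ≤ k are the 1 constant together with each function applied to depth-≤(k−1) tuples, so N_k = 1 + N_{k-1}^2.
N_0 = 1
N_1 = 1 + 1^2 = 2
N_2 = 1 + 2^2 = 5
Terms of depth exactly 2: N_2 − N_1 = 5 − 2 = 3.

3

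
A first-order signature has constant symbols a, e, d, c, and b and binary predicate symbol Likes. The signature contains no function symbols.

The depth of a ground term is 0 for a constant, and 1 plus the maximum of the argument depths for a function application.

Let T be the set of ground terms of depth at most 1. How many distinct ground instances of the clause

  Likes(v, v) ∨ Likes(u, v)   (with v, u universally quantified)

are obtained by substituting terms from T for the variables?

Ground terms of depth ≤ 1:
  With no function symbols every ground term is a constant, so there are exactly 5 ground terms at every depth bound.
  N_0 = 5
  N_1 = 5
  Explicitly: a, e, d, c, b.
So there are 5 ground terms available for substitution.
Each of v, u ranges independently over the available ground terms, and distinct assignments produce distinct instances.
Number of ground instances = 5^2 = 25.

25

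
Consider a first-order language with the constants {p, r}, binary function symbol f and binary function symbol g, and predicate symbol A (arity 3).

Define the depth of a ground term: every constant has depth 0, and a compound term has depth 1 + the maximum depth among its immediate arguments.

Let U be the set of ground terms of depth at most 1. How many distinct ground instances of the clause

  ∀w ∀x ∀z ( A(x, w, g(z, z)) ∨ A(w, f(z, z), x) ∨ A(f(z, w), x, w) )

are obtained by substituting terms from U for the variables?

Ground terms of depth ≤ 1:
  Let N_k count ground terms of depth at most k. Each non-constant term of depth ≤ k is some function symbol applied to depth-≤(k−1) arguments, giving N_k = 2 + N_{k-1}^2 + N_{k-1}^2.
  N_0 = 2
  N_1 = 2 + 2^2 + 2^2 = 10
  Explicitly: p, r, f(p, p), f(p, r), f(r, p), f(r, r), g(p, p), g(p, r), g(r, p), g(r, r).
So there are 10 ground terms available for substitution.
Each of w, x, z ranges independently over the available ground terms, and distinct assignments produce distinct instances.
Number of ground instances = 10^3 = 1000.

1000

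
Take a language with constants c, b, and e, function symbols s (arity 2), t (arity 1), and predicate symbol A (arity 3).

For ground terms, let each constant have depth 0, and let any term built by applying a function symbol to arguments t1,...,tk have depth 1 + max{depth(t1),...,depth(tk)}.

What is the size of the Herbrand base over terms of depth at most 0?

First count ground terms of depth ≤ 0.
Write N_k for the number of ground terms of depth ≤ k. A term of depth ≤ k is either a constant or a function symbol applied to arguments of depth ≤ k−1, so N_k = 3 + N_{k-1}^2 + N_{k-1}.
N_0 = 3
Explicitly: c, b, e.
So |H| = 3.
For each predicate symbol, the number of ground atoms is |H| raised to its arity; summing:
  A: 3^3 = 27
Total ground atoms: 27.

27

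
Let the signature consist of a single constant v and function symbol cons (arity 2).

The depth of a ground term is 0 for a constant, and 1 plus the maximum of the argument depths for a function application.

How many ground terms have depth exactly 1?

1

If N_k denotes the number of depth-≤k ground terms, the 1 constant gives N_0 = 1, and each function symbol of arity r contributes N_{k-1}^r new terms at level k: N_k = 1 + N_{k-1}^2.
N_0 = 1
N_1 = 1 + 1^2 = 2
Terms of depth exactly 1: N_1 − N_0 = 2 − 1 = 1.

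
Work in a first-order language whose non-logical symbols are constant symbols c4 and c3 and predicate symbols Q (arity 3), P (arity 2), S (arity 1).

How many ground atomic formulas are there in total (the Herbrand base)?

14

With no function symbols, the Herbrand universe is just the 2 constants.
Ground atoms per predicate: Q: 2^3 = 8, P: 2^2 = 4, S: 2.
Herbrand base size = 8 + 4 + 2 = 14.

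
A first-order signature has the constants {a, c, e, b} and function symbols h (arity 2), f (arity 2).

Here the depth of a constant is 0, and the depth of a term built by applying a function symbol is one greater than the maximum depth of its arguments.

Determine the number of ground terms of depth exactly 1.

32

Write N_k for the number of ground terms of depth ≤ k. A term of depth ≤ k is either a constant or a function symbol applied to arguments of depth ≤ k−1, so N_k = 4 + N_{k-1}^2 + N_{k-1}^2.
N_0 = 4
N_1 = 4 + 4^2 + 4^2 = 36
Terms of depth exactly 1: N_1 − N_0 = 36 − 4 = 32.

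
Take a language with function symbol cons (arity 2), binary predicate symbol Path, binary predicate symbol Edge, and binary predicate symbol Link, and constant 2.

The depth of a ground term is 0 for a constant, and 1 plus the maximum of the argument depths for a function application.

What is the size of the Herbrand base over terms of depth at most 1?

First count ground terms of depth ≤ 1.
Write N_k for the number of ground terms of depth ≤ k. A term of depth ≤ k is either a constant or a function symbol applied to arguments of depth ≤ k−1, so N_k = 1 + N_{k-1}^2.
N_0 = 1
N_1 = 1 + 1^2 = 2
Explicitly: 2, cons(2, 2).
So |H| = 2.
A ground atom is a predicate applied to a tuple of terms from H, so the count is the sum over predicates of |H|^arity:
  Path: 2^2 = 4;  Edge: 2^2 = 4;  Link: 2^2 = 4
Total ground atoms: 4 + 4 + 4 = 12.

12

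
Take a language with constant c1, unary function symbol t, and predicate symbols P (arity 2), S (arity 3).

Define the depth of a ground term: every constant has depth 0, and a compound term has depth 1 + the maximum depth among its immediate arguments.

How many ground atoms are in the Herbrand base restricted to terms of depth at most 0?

2

First count ground terms of depth ≤ 0.
Let N_k = |{terms of depth ≤ k}|. Then N_0 = 1 and N_k = 1 + N_{k-1} for k ≥ 1 (one summand per function symbol, arity giving the exponent).
N_0 = 1
So |H| = 1.
Ground atoms are formed by filling each argument slot of a predicate with a term from H, so an r-ary predicate gives |H|^r atoms:
  P: 1^2 = 1;  S: 1^3 = 1
Total ground atoms: 1 + 1 = 2.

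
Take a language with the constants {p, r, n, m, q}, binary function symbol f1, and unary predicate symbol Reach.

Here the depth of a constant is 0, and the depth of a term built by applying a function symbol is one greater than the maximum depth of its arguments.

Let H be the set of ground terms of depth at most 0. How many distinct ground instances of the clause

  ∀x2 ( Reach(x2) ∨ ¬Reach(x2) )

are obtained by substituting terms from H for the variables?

Ground terms of depth ≤ 0:
  Count level by level. With function symbols f1/2, the terms of depth ≤ k are the 5 constants together with each function applied to depth-≤(k−1) tuples, so N_k = 5 + N_{k-1}^2.
  N_0 = 5
  Explicitly: p, r, n, m, q.
So there are 5 ground terms available for substitution.
The body mentions the single quantified variable x2; since ground terms form a free algebra, no two substitutions collapse to the same formula.
Number of ground instances = 5.

5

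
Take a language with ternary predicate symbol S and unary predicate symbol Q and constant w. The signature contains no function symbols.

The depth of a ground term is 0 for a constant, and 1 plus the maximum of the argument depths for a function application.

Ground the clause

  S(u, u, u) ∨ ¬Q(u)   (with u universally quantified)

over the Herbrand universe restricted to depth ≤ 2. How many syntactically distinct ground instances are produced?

1

Ground terms of depth ≤ 2:
  With no function symbols every ground term is a constant, so there is exactly 1 ground term at every depth bound.
  N_0 = 1
  N_1 = 1
  N_2 = 1
  Explicitly: w.
So there is exactly 1 ground term available for substitution.
The variable u ranges independently over the available ground terms, and distinct assignments produce distinct instances.
Number of ground instances = 1.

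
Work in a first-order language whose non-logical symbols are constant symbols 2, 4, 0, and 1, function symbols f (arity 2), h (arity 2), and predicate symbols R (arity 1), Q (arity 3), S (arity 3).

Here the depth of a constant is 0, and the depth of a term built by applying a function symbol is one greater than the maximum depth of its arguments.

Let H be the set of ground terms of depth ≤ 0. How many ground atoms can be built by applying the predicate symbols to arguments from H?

132

First count ground terms of depth ≤ 0.
Let N_k count ground terms of depth at most k. Each non-constant term of depth ≤ k is some function symbol applied to depth-≤(k−1) arguments, giving N_k = 4 + N_{k-1}^2 + N_{k-1}^2.
N_0 = 4
Explicitly: 2, 4, 0, 1.
So |H| = 4.
Ground atoms are formed by filling each argument slot of a predicate with a term from H, so an r-ary predicate gives |H|^r atoms:
  R: 4;  Q: 4^3 = 64;  S: 4^3 = 64
Total ground atoms: 4 + 64 + 64 = 132.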